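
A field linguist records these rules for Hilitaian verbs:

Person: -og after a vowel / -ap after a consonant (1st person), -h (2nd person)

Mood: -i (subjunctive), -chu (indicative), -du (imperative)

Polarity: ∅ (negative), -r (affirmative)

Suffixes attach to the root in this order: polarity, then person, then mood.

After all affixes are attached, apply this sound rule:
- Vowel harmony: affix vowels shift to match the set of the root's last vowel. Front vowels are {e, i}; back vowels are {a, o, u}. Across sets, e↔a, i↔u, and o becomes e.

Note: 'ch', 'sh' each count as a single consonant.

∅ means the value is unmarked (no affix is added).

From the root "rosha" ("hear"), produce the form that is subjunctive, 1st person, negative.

roshaogu

polarity = negative: zero marking, form stays rosha.
Attach person 1st person -og (after vowel 'a') → roshaog.
Attach mood subjunctive -i → roshaogi.
Apply vowel harmony: roshaogi → roshaogu.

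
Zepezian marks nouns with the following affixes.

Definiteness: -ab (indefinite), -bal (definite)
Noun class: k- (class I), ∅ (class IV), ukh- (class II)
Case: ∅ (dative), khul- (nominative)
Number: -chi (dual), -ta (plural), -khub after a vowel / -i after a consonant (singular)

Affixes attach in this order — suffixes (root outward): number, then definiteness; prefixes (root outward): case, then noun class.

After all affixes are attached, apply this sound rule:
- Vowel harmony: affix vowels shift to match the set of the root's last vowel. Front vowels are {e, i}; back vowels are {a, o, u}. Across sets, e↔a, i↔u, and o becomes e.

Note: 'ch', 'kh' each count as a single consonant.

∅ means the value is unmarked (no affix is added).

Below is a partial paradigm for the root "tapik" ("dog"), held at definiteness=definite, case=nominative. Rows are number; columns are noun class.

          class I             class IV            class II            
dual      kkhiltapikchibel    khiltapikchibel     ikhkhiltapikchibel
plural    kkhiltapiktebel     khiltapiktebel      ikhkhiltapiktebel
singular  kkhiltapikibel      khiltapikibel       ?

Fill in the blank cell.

Attach number singular -i (after consonant 'k') → tapiki.
Attach definiteness definite -bal → tapikibal.
Attach case nominative khul- → khultapikibal.
Attach noun class class II ukh- → ukhkhultapikibal.
Apply vowel harmony: ukhkhultapikibal → ikhkhiltapikibel.

ikhkhiltapikibel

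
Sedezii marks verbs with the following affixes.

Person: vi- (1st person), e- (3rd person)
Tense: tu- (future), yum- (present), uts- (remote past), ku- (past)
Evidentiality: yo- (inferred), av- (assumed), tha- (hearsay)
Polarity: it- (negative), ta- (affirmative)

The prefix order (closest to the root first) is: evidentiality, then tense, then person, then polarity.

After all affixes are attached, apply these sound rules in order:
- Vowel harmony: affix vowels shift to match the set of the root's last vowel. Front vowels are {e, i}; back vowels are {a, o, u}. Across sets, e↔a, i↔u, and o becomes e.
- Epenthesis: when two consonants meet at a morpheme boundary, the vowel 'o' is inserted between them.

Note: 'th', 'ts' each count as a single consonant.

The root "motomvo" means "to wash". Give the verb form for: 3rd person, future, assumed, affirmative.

taatuavomotomvo

Attach evidentiality assumed av- → avmotomvo.
Attach tense future tu- → tuavmotomvo.
Attach person 3rd person e- → etuavmotomvo.
Attach polarity affirmative ta- → taetuavmotomvo.
Apply vowel harmony: taetuavmotomvo → taatuavmotomvo.
Apply epenthesis: taatuavmotomvo → taatuavomotomvo.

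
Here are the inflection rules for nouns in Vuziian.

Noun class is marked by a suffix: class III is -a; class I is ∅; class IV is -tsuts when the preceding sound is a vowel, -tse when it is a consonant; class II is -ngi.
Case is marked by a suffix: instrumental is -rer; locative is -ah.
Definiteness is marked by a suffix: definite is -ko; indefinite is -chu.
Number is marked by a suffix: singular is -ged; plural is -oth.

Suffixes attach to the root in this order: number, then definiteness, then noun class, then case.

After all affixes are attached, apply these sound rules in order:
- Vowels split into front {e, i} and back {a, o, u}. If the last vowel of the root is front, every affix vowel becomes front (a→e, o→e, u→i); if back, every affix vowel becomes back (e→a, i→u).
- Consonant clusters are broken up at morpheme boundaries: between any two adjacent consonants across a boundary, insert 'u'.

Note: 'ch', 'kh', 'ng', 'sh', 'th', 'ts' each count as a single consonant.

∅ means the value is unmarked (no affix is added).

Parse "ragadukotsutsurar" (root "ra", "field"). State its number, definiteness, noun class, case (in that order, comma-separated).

Segment: ra-ged-ko-tsuts-rer.
number: -ged → singular.
definiteness: -ko → definite.
noun class: -tsuts/tse → class IV.
case: -rer → instrumental.

singular, definite, class IV, instrumental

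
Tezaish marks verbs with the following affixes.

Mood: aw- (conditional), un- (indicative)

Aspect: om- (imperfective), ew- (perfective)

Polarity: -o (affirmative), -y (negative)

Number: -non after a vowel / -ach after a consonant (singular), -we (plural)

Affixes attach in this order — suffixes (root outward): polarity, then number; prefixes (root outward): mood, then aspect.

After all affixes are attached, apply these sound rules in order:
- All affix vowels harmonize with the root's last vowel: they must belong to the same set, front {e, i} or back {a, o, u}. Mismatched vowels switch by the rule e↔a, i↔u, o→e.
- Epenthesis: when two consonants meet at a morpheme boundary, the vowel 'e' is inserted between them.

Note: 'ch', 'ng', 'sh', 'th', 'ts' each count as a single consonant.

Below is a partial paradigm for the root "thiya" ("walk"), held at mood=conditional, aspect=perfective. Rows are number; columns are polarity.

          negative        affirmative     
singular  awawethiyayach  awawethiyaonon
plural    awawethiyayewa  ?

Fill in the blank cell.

awawethiyaowa

Attach mood conditional aw- → awthiya.
Attach polarity affirmative -o → awthiyao.
Attach aspect perfective ew- → ewawthiyao.
Attach number plural -we → ewawthiyaowe.
Apply vowel harmony: ewawthiyaowe → awawthiyaowa.
Apply epenthesis: awawthiyaowa → awawethiyaowa.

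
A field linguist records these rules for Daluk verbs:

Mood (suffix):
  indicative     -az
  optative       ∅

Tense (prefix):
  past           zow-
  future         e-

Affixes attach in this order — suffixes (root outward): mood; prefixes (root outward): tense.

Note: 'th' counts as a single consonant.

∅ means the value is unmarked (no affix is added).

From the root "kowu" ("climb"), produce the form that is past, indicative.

zowkowuaz

Attach mood indicative -az → kowuaz.
Attach tense past zow- → zowkowuaz.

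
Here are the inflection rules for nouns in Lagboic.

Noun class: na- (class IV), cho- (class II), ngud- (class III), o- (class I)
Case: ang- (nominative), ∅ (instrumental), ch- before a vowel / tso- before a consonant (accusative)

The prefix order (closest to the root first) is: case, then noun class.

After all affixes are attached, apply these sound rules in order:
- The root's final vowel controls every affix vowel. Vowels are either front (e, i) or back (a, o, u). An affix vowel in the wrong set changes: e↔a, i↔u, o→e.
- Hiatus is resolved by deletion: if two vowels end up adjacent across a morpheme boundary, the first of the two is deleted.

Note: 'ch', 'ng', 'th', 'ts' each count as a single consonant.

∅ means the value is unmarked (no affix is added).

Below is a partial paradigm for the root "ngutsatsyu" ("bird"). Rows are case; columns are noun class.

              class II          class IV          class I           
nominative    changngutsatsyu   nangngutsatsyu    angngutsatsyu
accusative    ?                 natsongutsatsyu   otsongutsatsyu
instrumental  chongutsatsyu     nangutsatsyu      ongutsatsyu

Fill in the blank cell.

chotsongutsatsyu

Attach case accusative tso- (before consonant 'ng') → tsongutsatsyu.
Attach noun class class II cho- → chotsongutsatsyu.
Vowel harmony: no change.
Vowel deletion: no change.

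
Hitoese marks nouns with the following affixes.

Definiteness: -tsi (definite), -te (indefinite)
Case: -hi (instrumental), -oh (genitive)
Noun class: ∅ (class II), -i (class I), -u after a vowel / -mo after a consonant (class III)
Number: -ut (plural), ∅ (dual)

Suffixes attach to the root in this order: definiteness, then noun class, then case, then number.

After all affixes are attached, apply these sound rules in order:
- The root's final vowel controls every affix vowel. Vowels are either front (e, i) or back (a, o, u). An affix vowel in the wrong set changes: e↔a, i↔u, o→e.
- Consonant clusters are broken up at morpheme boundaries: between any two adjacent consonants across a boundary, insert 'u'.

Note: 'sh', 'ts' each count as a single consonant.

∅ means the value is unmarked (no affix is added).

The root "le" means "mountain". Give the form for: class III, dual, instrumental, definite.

Attach definiteness definite -tsi → letsi.
Attach noun class class III -u (after vowel 'i') → letsiu.
Attach case instrumental -hi → letsiuhi.
number = dual: zero marking, form stays letsiuhi.
Apply vowel harmony: letsiuhi → letsiihi.
Epenthesis: no change.

letsiihi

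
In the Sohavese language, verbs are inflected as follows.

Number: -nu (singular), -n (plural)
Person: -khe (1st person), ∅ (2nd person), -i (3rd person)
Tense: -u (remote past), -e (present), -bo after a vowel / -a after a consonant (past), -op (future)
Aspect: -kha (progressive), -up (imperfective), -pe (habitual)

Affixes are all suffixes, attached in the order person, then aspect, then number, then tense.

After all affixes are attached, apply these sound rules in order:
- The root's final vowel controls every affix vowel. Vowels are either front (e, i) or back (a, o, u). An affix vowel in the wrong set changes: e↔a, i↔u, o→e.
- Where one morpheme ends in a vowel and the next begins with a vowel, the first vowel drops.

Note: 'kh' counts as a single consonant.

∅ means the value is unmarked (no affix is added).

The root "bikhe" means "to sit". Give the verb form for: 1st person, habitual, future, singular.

bikhekhepenep

Attach person 1st person -khe → bikhekhe.
Attach aspect habitual -pe → bikhekhepe.
Attach number singular -nu → bikhekhepenu.
Attach tense future -op → bikhekhepenuop.
Apply vowel harmony: bikhekhepenuop → bikhekhepeniep.
Apply vowel deletion: bikhekhepeniep → bikhekhepenep.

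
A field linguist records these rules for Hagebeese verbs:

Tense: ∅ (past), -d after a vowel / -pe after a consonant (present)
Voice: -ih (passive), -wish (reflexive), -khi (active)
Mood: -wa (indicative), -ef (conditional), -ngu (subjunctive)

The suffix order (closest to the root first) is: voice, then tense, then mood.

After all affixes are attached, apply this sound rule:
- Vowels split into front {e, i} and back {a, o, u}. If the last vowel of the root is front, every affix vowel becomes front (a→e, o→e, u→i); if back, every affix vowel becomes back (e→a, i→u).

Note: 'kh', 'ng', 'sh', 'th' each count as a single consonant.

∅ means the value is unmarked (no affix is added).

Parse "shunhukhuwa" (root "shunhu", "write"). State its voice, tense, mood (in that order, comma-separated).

active, past, indicative

Segment: shunhu-khi-wa.
voice: -khi → active.
tense: ∅ → past.
mood: -wa → indicative.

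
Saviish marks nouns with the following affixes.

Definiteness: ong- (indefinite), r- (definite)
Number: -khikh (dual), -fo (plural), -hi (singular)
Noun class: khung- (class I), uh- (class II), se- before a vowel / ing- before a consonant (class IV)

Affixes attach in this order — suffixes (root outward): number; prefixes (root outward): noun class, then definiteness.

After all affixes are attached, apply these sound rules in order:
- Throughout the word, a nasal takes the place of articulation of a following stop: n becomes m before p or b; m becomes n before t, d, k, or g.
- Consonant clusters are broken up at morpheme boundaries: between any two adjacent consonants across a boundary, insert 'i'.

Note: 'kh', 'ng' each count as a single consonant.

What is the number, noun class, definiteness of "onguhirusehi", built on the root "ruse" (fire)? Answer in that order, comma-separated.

Segment: ong-uh-ruse-hi.
number: -hi → singular.
noun class: uh- → class II.
definiteness: ong- → indefinite.

singular, class II, indefinite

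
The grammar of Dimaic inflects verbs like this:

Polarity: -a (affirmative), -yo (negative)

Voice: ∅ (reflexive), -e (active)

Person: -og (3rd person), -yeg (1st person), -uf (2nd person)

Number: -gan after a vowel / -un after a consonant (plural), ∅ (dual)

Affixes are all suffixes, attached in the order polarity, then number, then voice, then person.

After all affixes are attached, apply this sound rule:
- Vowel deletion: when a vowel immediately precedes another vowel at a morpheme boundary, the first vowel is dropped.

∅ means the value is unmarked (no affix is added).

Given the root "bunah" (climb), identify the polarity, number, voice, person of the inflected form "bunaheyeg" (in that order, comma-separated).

Segment: bunah-a-e-yeg.
polarity: -a → affirmative.
number: ∅ → dual.
voice: -e → active.
person: -yeg → 1st person.

affirmative, dual, active, 1st person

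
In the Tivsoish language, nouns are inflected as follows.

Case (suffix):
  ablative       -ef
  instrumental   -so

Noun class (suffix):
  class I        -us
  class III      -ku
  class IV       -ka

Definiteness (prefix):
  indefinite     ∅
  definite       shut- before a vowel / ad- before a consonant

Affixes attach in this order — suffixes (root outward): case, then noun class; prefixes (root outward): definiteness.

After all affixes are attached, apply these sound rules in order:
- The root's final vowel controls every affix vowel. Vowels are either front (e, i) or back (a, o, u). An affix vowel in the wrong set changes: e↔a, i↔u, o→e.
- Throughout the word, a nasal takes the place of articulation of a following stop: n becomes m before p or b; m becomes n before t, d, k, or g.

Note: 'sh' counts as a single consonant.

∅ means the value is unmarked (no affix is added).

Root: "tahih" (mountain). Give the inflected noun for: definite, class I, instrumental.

Attach definiteness definite ad- (before consonant 't') → adtahih.
Attach case instrumental -so → adtahihso.
Attach noun class class I -us → adtahihsous.
Apply vowel harmony: adtahihsous → edtahihseis.
Nasal assimilation: no change.

edtahihseis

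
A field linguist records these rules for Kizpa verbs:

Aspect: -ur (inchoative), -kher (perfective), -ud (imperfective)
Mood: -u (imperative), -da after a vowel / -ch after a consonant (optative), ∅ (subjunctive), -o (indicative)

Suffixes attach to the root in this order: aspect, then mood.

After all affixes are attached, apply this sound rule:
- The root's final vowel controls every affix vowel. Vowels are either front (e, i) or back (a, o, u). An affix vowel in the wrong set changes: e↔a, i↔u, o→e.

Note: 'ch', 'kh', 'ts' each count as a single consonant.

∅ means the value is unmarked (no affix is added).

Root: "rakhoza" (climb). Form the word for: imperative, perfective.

rakhozakharu

Attach aspect perfective -kher → rakhozakher.
Attach mood imperative -u → rakhozakheru.
Apply vowel harmony: rakhozakheru → rakhozakharu.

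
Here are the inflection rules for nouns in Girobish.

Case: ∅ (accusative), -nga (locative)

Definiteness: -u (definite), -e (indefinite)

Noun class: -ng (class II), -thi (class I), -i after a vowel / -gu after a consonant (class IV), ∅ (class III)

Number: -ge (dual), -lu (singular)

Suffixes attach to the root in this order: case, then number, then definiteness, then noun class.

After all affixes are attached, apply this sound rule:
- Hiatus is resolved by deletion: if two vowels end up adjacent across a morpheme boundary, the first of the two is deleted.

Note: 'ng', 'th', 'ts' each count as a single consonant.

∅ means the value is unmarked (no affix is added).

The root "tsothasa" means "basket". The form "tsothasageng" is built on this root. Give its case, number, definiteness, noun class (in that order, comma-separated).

accusative, dual, indefinite, class II

Segment: tsothasa-ge-e-ng.
case: ∅ → accusative.
number: -ge → dual.
definiteness: -e → indefinite.
noun class: -ng → class II.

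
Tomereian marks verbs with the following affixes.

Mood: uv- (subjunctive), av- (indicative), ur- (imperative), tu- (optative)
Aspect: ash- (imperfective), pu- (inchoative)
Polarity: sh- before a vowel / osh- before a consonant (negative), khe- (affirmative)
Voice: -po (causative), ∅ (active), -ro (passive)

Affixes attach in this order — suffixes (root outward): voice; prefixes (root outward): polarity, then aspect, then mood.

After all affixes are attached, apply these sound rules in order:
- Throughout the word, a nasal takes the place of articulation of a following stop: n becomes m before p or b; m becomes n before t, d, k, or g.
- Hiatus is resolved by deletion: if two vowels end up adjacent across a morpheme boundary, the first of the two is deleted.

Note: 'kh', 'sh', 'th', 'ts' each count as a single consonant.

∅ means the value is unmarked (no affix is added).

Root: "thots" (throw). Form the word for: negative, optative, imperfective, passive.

tashoshthotsro

Attach polarity negative osh- (before consonant 'th') → oshthots.
Attach aspect imperfective ash- → ashoshthots.
Attach mood optative tu- → tuashoshthots.
Attach voice passive -ro → tuashoshthotsro.
Nasal assimilation: no change.
Apply vowel deletion: tuashoshthotsro → tashoshthotsro.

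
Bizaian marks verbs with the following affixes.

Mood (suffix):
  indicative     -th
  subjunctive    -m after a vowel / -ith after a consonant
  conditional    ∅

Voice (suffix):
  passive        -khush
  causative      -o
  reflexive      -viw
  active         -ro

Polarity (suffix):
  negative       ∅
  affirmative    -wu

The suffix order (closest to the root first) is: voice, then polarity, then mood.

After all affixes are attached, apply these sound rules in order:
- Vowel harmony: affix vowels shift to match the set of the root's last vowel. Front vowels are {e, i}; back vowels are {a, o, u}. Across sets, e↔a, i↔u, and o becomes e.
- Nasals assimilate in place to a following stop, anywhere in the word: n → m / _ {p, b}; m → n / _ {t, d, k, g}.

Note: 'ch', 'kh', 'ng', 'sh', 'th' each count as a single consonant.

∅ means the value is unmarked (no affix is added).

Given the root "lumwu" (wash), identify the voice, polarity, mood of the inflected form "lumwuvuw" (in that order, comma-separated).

reflexive, negative, conditional

Segment: lumwu-viw.
voice: -viw → reflexive.
polarity: ∅ → negative.
mood: ∅ → conditional.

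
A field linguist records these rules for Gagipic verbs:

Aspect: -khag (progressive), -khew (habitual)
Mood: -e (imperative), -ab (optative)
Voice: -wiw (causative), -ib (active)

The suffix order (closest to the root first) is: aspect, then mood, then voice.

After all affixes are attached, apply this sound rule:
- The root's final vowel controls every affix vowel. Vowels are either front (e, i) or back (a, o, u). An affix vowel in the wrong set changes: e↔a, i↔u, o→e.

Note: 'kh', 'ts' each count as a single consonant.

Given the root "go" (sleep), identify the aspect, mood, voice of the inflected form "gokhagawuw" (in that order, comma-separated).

progressive, imperative, causative

Segment: go-khag-e-wiw.
aspect: -khag → progressive.
mood: -e → imperative.
voice: -wiw → causative.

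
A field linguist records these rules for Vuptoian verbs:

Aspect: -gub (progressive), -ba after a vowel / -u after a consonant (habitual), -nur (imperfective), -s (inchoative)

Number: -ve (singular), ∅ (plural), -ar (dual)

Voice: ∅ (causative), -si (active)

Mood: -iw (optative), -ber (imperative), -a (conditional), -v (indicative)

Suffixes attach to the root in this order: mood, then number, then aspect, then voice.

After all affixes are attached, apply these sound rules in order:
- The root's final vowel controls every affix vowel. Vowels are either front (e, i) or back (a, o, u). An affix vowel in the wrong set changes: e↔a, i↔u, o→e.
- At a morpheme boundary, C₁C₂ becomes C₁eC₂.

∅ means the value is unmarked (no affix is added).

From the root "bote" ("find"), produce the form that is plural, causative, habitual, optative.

Attach mood optative -iw → boteiw.
number = plural: zero marking, form stays boteiw.
Attach aspect habitual -u (after consonant 'w') → boteiwu.
voice = causative: zero marking, form stays boteiwu.
Apply vowel harmony: boteiwu → boteiwi.
Epenthesis: no change.

boteiwi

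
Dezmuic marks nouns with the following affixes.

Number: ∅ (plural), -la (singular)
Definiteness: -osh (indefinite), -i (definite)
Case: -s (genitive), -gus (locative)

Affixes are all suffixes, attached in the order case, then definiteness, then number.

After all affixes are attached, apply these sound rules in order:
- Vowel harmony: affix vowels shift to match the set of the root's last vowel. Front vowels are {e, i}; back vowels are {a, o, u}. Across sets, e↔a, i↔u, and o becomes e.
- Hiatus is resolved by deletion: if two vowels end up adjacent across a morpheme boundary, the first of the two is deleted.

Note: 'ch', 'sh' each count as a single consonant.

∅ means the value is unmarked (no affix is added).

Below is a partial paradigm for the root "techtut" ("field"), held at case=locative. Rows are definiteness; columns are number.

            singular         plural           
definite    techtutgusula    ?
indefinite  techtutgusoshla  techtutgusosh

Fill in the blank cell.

techtutgusu

Attach case locative -gus → techtutgus.
Attach definiteness definite -i → techtutgusi.
number = plural: zero marking, form stays techtutgusi.
Apply vowel harmony: techtutgusi → techtutgusu.
Vowel deletion: no change.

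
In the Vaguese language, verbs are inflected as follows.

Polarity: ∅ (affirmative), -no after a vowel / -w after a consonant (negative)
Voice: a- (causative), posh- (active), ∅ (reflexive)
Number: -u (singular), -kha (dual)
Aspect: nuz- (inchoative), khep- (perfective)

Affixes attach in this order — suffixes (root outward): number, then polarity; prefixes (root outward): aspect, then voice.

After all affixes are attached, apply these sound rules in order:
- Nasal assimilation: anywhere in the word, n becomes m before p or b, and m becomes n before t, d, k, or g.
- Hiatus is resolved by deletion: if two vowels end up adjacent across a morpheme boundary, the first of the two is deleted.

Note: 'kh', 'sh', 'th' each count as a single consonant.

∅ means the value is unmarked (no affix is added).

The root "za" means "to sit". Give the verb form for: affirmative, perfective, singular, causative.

akhepzu

Attach aspect perfective khep- → khepza.
Attach number singular -u → khepzau.
Attach voice causative a- → akhepzau.
polarity = affirmative: zero marking, form stays akhepzau.
Nasal assimilation: no change.
Apply vowel deletion: akhepzau → akhepzu.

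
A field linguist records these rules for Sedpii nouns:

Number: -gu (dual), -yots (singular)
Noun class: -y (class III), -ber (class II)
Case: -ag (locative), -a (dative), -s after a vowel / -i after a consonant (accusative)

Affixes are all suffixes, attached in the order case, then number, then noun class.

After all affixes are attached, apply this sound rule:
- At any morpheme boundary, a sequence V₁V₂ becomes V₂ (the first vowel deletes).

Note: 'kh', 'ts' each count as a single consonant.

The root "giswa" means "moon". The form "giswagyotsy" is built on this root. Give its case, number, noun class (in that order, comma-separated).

locative, singular, class III

Segment: giswa-ag-yots-y.
case: -ag → locative.
number: -yots → singular.
noun class: -y → class III.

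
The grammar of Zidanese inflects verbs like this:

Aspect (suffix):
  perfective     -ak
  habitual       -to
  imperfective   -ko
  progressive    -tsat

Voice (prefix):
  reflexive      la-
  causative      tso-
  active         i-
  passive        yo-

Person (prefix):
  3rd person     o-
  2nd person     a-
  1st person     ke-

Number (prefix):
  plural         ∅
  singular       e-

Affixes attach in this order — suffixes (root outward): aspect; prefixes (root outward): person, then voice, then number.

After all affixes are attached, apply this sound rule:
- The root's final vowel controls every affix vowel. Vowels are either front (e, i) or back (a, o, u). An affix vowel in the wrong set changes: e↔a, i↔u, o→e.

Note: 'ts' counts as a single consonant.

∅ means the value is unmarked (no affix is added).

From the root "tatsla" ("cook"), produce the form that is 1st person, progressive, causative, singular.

Attach person 1st person ke- → ketatsla.
Attach voice causative tso- → tsoketatsla.
Attach number singular e- → etsoketatsla.
Attach aspect progressive -tsat → etsoketatslatsat.
Apply vowel harmony: etsoketatslatsat → atsokatatslatsat.

atsokatatslatsat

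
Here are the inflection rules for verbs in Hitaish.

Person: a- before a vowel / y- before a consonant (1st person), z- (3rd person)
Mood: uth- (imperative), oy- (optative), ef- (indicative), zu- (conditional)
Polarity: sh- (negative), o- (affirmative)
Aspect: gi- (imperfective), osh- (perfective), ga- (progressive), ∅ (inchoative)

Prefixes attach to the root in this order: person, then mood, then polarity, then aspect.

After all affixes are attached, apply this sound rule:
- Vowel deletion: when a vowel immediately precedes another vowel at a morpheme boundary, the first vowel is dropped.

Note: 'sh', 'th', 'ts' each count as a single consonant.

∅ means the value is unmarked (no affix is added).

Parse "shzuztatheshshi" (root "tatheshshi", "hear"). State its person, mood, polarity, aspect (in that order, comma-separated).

3rd person, conditional, negative, inchoative

Segment: sh-zu-z-tatheshshi.
person: z- → 3rd person.
mood: zu- → conditional.
polarity: sh- → negative.
aspect: ∅ → inchoative.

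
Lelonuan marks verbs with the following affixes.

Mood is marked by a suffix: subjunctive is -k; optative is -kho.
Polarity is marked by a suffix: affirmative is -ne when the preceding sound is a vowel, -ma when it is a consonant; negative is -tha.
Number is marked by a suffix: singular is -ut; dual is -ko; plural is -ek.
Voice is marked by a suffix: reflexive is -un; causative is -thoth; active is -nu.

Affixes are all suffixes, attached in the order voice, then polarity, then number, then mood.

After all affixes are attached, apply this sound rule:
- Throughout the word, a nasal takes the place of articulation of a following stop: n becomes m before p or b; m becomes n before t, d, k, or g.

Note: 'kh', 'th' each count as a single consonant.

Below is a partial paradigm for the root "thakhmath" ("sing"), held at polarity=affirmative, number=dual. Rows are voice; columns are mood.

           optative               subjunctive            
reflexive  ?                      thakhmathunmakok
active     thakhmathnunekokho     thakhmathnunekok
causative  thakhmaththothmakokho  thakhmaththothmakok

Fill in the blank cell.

Attach voice reflexive -un → thakhmathun.
Attach polarity affirmative -ma (after consonant 'n') → thakhmathunma.
Attach number dual -ko → thakhmathunmako.
Attach mood optative -kho → thakhmathunmakokho.
Nasal assimilation: no change.

thakhmathunmakokho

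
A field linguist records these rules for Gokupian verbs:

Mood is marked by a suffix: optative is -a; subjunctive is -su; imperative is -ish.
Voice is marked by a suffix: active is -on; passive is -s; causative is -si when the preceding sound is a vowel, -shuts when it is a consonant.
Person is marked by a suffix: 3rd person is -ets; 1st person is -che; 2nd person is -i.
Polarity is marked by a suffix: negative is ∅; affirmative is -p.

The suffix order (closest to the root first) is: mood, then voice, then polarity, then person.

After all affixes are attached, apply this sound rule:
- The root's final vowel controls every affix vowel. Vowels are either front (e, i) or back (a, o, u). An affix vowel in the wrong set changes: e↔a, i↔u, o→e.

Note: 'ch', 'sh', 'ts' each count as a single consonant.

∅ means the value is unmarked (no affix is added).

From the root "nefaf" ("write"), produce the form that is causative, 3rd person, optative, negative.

nefafasuats

Attach mood optative -a → nefafa.
Attach voice causative -si (after vowel 'a') → nefafasi.
polarity = negative: zero marking, form stays nefafasi.
Attach person 3rd person -ets → nefafasiets.
Apply vowel harmony: nefafasiets → nefafasuats.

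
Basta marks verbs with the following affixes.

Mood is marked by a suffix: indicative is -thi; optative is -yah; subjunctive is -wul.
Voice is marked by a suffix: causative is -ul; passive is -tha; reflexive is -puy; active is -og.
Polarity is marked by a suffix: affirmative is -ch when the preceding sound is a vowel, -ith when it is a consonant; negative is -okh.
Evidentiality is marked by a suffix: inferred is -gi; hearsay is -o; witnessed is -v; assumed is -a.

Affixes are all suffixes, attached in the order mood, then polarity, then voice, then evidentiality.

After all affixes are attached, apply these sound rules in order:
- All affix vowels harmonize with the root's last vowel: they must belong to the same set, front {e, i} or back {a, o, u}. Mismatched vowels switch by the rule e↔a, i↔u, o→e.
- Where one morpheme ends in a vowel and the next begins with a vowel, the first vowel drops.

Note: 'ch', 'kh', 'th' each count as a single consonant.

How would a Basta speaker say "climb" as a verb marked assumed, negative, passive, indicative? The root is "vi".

vithekhthe

Attach mood indicative -thi → vithi.
Attach polarity negative -okh → vithiokh.
Attach voice passive -tha → vithiokhtha.
Attach evidentiality assumed -a → vithiokhthaa.
Apply vowel harmony: vithiokhthaa → vithiekhthee.
Apply vowel deletion: vithiekhthee → vithekhthe.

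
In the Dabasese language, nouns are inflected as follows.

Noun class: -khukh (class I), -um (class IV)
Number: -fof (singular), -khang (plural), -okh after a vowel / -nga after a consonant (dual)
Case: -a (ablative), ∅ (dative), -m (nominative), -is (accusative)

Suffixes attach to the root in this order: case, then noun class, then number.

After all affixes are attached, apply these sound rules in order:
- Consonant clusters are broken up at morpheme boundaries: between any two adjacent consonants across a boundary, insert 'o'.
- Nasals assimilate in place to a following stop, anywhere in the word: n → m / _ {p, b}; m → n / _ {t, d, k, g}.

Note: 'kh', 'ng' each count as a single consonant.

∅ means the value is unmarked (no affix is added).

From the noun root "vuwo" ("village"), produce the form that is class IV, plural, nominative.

vuwomumokhang

Attach case nominative -m → vuwom.
Attach noun class class IV -um → vuwomum.
Attach number plural -khang → vuwomumkhang.
Apply epenthesis: vuwomumkhang → vuwomumokhang.
Nasal assimilation: no change.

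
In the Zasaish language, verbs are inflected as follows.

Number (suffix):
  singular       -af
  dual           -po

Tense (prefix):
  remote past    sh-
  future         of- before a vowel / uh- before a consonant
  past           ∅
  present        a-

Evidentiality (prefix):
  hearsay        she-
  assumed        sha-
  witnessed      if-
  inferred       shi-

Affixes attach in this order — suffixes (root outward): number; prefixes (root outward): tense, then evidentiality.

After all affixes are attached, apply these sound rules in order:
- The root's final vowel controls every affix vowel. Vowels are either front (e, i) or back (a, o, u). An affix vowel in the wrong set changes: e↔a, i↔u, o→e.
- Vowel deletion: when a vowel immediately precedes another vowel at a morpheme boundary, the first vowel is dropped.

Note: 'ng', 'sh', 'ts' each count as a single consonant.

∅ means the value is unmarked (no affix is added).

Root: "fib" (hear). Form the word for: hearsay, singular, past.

tense = past: zero marking, form stays fib.
Attach evidentiality hearsay she- → shefib.
Attach number singular -af → shefibaf.
Apply vowel harmony: shefibaf → shefibef.
Vowel deletion: no change.

shefibef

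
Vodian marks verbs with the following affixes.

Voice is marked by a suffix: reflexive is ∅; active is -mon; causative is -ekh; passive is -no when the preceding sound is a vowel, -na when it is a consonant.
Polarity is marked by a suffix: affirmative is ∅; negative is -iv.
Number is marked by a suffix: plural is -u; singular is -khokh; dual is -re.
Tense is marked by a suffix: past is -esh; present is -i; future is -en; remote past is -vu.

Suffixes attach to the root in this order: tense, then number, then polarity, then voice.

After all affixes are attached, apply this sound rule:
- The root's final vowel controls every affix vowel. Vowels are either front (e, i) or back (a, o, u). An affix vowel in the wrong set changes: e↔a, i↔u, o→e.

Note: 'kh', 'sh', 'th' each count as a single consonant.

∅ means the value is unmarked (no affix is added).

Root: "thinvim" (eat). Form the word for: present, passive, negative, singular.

thinvimikhekhivne

Attach tense present -i → thinvimi.
Attach number singular -khokh → thinvimikhokh.
Attach polarity negative -iv → thinvimikhokhiv.
Attach voice passive -na (after consonant 'v') → thinvimikhokhivna.
Apply vowel harmony: thinvimikhokhivna → thinvimikhekhivne.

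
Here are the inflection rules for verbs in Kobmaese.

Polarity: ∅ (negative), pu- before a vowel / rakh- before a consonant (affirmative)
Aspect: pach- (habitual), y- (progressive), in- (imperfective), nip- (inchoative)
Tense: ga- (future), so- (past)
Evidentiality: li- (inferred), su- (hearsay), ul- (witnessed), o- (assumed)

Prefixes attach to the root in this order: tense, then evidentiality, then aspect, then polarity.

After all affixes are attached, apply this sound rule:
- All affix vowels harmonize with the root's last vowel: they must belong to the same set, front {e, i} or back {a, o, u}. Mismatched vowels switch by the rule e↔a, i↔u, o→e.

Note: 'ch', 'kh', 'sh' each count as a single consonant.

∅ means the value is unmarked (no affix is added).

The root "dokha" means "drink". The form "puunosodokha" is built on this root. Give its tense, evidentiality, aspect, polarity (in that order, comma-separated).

Segment: pu-in-o-so-dokha.
tense: so- → past.
evidentiality: o- → assumed.
aspect: in- → imperfective.
polarity: pu/rakh- → affirmative.

past, assumed, imperfective, affirmative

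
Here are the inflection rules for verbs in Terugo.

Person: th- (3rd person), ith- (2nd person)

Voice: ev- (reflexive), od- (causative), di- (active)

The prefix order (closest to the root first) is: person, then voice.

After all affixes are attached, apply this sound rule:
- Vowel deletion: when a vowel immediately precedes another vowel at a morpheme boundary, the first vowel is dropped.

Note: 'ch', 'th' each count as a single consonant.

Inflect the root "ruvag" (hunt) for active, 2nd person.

dithruvag

Attach person 2nd person ith- → ithruvag.
Attach voice active di- → diithruvag.
Apply vowel deletion: diithruvag → dithruvag.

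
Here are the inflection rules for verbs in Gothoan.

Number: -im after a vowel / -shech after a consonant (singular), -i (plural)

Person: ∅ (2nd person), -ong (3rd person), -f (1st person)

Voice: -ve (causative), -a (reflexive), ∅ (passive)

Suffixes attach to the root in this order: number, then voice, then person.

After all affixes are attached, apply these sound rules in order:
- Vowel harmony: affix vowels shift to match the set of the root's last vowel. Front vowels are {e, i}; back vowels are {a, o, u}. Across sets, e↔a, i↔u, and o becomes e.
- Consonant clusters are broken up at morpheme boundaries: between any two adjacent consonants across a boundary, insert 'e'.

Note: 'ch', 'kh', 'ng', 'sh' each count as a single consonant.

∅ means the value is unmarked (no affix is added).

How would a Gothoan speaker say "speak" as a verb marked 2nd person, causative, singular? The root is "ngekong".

ngekongeshacheva

Attach number singular -shech (after consonant 'ng') → ngekongshech.
Attach voice causative -ve → ngekongshechve.
person = 2nd person: zero marking, form stays ngekongshechve.
Apply vowel harmony: ngekongshechve → ngekongshachva.
Apply epenthesis: ngekongshachva → ngekongeshacheva.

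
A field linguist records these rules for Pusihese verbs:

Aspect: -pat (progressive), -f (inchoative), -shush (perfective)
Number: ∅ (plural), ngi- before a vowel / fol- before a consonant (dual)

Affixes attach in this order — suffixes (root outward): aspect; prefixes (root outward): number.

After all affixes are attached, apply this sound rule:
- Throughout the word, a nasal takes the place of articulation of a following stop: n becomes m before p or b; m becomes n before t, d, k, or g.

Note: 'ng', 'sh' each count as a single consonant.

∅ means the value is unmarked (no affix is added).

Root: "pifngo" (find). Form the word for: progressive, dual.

folpifngopat

Attach number dual fol- (before consonant 'p') → folpifngo.
Attach aspect progressive -pat → folpifngopat.
Nasal assimilation: no change.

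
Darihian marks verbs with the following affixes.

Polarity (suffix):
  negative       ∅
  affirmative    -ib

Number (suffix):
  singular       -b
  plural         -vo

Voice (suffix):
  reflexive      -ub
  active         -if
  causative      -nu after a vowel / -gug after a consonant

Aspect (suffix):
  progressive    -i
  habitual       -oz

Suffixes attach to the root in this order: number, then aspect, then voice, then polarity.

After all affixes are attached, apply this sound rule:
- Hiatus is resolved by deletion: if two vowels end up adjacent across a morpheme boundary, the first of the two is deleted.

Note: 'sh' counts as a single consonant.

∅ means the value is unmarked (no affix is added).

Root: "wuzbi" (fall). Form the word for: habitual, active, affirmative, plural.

Attach number plural -vo → wuzbivo.
Attach aspect habitual -oz → wuzbivooz.
Attach voice active -if → wuzbivoozif.
Attach polarity affirmative -ib → wuzbivoozifib.
Apply vowel deletion: wuzbivoozifib → wuzbivozifib.

wuzbivozifib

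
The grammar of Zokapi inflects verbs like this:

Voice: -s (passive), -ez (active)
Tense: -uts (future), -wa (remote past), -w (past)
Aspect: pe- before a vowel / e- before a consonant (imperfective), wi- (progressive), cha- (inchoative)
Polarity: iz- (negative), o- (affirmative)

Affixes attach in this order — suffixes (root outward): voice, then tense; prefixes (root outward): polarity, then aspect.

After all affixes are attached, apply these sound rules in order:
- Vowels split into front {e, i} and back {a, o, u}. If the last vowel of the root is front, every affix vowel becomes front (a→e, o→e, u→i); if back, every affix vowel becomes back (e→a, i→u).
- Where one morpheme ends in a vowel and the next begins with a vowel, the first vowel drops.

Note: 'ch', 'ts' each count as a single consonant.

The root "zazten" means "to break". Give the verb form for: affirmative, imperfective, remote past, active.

pezaztenezwe

Attach polarity affirmative o- → ozazten.
Attach aspect imperfective pe- (before vowel 'o') → peozazten.
Attach voice active -ez → peozaztenez.
Attach tense remote past -wa → peozaztenezwa.
Apply vowel harmony: peozaztenezwa → peezaztenezwe.
Apply vowel deletion: peezaztenezwe → pezaztenezwe.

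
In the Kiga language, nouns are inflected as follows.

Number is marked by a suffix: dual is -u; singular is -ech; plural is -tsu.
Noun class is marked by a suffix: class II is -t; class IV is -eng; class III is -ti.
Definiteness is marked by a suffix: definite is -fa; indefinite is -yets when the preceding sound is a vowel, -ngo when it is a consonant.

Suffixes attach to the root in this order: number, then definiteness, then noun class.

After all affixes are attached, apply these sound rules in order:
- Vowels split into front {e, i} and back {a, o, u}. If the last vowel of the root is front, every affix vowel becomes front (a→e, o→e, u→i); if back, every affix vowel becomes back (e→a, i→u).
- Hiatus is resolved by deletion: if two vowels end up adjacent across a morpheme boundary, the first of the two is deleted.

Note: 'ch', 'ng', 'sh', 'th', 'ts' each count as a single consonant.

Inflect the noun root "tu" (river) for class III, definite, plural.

Attach number plural -tsu → tutsu.
Attach definiteness definite -fa → tutsufa.
Attach noun class class III -ti → tutsufati.
Apply vowel harmony: tutsufati → tutsufatu.
Vowel deletion: no change.

tutsufatu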